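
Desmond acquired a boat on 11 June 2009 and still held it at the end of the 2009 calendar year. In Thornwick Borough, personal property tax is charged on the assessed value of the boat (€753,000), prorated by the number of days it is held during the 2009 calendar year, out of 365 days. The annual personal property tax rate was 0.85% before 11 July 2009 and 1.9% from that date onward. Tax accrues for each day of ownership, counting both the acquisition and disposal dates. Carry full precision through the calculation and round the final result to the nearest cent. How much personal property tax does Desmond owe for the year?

€7,346.39

11 June – 10 July 2009: 30 days at 0.85% → €753,000 × 0.85% × 30/365 = €526.0685
11 July – 31 December 2009: 174 days at 1.9% → €753,000 × 1.9% × 174/365 = €6,820.3233
Total = €7,346.3918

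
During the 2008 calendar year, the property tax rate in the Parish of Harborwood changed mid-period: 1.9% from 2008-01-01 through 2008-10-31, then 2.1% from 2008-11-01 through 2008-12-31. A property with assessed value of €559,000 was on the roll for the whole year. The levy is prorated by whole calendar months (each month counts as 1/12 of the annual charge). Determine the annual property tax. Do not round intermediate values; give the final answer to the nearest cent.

€10,807.33

2008-01-01 to 2008-10-31: 10 months at 1.9% → €559,000 × 1.9% × 10/12 = €8,850.8333
2008-11-01 to 2008-12-31: 2 months at 2.1% → €559,000 × 2.1% × 2/12 = €1,956.5000
Total = €10,807.3333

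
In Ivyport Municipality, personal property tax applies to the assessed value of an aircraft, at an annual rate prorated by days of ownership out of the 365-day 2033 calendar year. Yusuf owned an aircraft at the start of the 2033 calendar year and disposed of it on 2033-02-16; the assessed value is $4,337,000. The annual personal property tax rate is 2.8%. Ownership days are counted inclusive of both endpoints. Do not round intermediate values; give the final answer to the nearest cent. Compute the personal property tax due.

$15,636.96

Days held (2033-01-01 to 2033-02-16): 47 out of 365
Tax = $4,337,000 × 2.8% × 47/365 = $15,636.9644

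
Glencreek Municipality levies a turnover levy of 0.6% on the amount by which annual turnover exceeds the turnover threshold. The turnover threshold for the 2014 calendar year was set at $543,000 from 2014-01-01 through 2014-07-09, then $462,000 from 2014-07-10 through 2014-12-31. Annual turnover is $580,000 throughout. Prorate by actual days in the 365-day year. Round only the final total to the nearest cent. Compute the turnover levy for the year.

$455.01

2014-01-01 to 2014-07-09: 190 days, exemption $543,000 → ($580,000 − $543,000) × 0.6% × 190/365 = $115.5616
2014-07-10 to 2014-12-31: 175 days, exemption $462,000 → ($580,000 − $462,000) × 0.6% × 175/365 = $339.4521
Total = $455.0137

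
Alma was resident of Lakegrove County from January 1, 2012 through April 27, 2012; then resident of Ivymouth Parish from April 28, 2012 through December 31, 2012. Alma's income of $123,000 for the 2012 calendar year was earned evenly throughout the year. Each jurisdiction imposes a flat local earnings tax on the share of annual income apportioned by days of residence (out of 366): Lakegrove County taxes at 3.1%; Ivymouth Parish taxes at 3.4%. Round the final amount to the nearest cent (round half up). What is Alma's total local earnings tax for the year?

Lakegrove County, January 1 – April 27, 2012: 118 days → $123,000 × 3.1% × 118/366 = $1,229.3279
Ivymouth Parish, April 28 – December 31, 2012: 248 days → $123,000 × 3.4% × 248/366 = $2,833.7049
Total = $4,063.0328

$4,063.03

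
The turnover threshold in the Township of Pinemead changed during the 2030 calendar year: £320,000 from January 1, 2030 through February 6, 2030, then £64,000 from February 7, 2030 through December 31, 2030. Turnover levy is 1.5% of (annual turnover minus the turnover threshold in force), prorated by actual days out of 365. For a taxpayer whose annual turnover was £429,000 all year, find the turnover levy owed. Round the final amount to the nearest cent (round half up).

£5,085.74

January 1 – February 6, 2030: 37 days, exemption £320,000 → (£429,000 − £320,000) × 1.5% × 37/365 = £165.7397
February 7 – December 31, 2030: 328 days, exemption £64,000 → (£429,000 − £64,000) × 1.5% × 328/365 = £4,920.0000
Total = £5,085.7397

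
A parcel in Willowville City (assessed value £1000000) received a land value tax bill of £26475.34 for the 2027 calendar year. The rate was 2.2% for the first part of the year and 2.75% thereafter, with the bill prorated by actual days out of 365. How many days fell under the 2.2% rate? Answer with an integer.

68 days

Let d = days at the first rate; then 365 − d days at the second rate.
£1000000 × [2.2%·d + 2.75%·(365−d)] / 365 = £26475.34
Solving gives d = 68, so the new rate took effect on 10 Mar 2027.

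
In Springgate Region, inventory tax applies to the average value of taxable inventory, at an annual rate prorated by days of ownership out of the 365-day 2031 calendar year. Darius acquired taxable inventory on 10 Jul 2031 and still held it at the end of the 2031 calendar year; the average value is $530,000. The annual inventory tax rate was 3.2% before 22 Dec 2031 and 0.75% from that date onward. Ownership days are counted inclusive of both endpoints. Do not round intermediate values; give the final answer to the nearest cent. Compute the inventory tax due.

$7,775.75

10 Jul – 21 Dec 2031: 165 days at 3.2% → $530,000 × 3.2% × 165/365 = $7,666.8493
22 Dec – 31 Dec 2031: 10 days at 0.75% → $530,000 × 0.75% × 10/365 = $108.9041
Total = $7,775.7534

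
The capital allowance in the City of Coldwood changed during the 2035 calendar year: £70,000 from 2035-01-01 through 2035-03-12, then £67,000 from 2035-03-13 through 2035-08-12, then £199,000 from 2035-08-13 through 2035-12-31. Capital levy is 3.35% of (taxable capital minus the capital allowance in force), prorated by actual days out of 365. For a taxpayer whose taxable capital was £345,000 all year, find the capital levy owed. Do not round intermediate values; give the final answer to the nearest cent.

2035-01-01 to 2035-03-12: 71 days, exemption £70,000 → (£345,000 − £70,000) × 3.35% × 71/365 = £1,792.0205
2035-03-13 to 2035-08-12: 153 days, exemption £67,000 → (£345,000 − £67,000) × 3.35% × 153/365 = £3,903.8055
2035-08-13 to 2035-12-31: 141 days, exemption £199,000 → (£345,000 − £199,000) × 3.35% × 141/365 = £1,889.4000
Total = £7,585.2260

£7,585.23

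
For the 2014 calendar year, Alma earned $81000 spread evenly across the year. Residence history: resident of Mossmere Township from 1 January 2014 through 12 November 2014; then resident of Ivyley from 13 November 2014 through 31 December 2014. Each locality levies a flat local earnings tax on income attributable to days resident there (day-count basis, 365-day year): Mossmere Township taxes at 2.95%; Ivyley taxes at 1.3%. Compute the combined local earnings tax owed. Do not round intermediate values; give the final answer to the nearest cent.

Mossmere Township, 1 January – 12 November 2014: 316 days → $81000 × 2.95% × 316/365 = $2068.7178
Ivyley, 13 November – 31 December 2014: 49 days → $81000 × 1.3% × 49/365 = $141.3616
Total = $2210.0795

$2210.08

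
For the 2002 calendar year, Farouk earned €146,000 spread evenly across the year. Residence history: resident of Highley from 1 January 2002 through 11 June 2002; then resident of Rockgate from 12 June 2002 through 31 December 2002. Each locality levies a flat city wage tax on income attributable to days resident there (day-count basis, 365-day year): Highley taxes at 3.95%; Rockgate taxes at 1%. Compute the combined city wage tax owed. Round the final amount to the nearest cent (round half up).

Highley, 1 January – 11 June 2002: 162 days → €146,000 × 3.95% × 162/365 = €2,559.6000
Rockgate, 12 June – 31 December 2002: 203 days → €146,000 × 1% × 203/365 = €812.0000
Total = €3,371.6000

€3,371.60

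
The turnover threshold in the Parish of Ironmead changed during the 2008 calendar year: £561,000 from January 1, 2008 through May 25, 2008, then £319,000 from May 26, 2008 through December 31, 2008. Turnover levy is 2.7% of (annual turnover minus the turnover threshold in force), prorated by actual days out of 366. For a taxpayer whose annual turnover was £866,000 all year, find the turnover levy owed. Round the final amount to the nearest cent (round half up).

January 1 – May 25, 2008: 146 days, exemption £561,000 → (£866,000 − £561,000) × 2.7% × 146/366 = £3,285.0000
May 26 – December 31, 2008: 220 days, exemption £319,000 → (£866,000 − £319,000) × 2.7% × 220/366 = £8,877.5410
Total = £12,162.5410

£12,162.54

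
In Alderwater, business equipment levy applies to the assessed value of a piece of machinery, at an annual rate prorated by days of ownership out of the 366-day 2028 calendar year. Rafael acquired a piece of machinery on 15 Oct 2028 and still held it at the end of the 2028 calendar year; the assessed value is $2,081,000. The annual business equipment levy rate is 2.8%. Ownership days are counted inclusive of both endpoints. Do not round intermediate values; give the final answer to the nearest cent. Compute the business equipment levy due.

$12,417.77

Days held (15 Oct – 31 Dec 2028): 78 out of 366
Tax = $2,081,000 × 2.8% × 78/366 = $12,417.7705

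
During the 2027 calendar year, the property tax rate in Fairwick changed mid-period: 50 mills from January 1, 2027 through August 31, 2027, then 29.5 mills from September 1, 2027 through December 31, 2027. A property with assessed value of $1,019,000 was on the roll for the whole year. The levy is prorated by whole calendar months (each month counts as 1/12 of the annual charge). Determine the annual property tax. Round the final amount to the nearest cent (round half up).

January 1 – August 31, 2027: 8 months at 50 mills → $1,019,000 × 5% × 8/12 = $33,966.6667
September 1 – December 31, 2027: 4 months at 29.5 mills → $1,019,000 × 2.95% × 4/12 = $10,020.1667
Total = $43,986.8333

$43,986.83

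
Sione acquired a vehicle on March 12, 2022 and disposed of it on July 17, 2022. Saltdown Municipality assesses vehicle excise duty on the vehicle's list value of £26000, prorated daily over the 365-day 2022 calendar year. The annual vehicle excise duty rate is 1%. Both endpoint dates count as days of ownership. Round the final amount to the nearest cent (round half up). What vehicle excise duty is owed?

£91.18

Days held (March 12 – July 17, 2022): 128 out of 365
Tax = £26000 × 1% × 128/365 = £91.1781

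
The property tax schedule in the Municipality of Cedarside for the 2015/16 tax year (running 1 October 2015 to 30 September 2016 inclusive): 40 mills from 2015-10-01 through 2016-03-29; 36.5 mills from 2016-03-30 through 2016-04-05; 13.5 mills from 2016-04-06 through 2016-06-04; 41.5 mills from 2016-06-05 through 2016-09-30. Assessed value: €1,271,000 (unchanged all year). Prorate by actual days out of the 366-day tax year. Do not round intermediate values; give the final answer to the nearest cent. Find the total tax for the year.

€45,848.03

2015-10-01 to 2016-03-29: 181 days at 40 mills → €1,271,000 × 4% × 181/366 = €25,142.1858
2016-03-30 to 2016-04-05: 7 days at 36.5 mills → €1,271,000 × 3.65% × 7/366 = €887.2691
2016-04-06 to 2016-06-04: 60 days at 13.5 mills → €1,271,000 × 1.35% × 60/366 = €2,812.8689
2016-06-05 to 2016-09-30: 118 days at 41.5 mills → €1,271,000 × 4.15% × 118/366 = €17,005.7022
Total = €45,848.0260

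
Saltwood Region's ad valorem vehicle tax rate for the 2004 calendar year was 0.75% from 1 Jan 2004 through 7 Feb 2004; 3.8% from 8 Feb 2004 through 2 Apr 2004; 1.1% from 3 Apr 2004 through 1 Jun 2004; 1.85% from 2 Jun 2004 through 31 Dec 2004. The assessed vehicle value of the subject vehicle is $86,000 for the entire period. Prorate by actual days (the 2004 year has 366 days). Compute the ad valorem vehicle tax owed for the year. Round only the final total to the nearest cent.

1 Jan – 7 Feb 2004: 38 days at 0.75% → $86,000 × 0.75% × 38/366 = $66.9672
8 Feb – 2 Apr 2004: 55 days at 3.8% → $86,000 × 3.8% × 55/366 = $491.0929
3 Apr – 1 Jun 2004: 60 days at 1.1% → $86,000 × 1.1% × 60/366 = $155.0820
2 Jun – 31 Dec 2004: 213 days at 1.85% → $86,000 × 1.85% × 213/366 = $925.9098
Total = $1,639.0519

$1,639.05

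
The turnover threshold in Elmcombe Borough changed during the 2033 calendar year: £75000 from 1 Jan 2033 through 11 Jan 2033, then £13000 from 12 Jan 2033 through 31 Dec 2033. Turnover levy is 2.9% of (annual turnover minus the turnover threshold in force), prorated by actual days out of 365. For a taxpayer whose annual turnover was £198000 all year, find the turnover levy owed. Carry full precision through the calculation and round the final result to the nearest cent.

£5310.81

1 Jan – 11 Jan 2033: 11 days, exemption £75000 → (£198000 − £75000) × 2.9% × 11/365 = £107.4986
12 Jan – 31 Dec 2033: 354 days, exemption £13000 → (£198000 − £13000) × 2.9% × 354/365 = £5203.3151
Total = £5310.8137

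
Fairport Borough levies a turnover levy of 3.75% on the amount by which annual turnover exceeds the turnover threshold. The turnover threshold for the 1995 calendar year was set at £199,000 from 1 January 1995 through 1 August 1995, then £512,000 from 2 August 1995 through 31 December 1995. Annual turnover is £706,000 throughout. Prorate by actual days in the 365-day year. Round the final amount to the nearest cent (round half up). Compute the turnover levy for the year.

1 January – 1 August 1995: 213 days, exemption £199,000 → (£706,000 − £199,000) × 3.75% × 213/365 = £11,094.9658
2 August – 31 December 1995: 152 days, exemption £512,000 → (£706,000 − £512,000) × 3.75% × 152/365 = £3,029.5890
Total = £14,124.5548

£14,124.55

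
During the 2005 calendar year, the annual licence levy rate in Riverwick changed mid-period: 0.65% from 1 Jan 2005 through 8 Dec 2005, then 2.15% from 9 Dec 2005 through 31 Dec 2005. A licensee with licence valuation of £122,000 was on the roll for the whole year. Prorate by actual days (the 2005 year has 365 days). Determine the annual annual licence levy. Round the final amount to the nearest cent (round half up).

1 Jan – 8 Dec 2005: 342 days at 0.65% → £122,000 × 0.65% × 342/365 = £743.0301
9 Dec – 31 Dec 2005: 23 days at 2.15% → £122,000 × 2.15% × 23/365 = £165.2849
Total = £908.3151

£908.32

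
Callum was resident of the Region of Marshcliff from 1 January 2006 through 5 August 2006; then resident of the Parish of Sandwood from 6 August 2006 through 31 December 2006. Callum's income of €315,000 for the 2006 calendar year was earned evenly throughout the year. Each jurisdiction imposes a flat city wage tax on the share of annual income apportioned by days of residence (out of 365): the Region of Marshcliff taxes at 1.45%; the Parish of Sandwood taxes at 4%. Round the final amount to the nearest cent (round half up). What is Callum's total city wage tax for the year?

€7,824.51

The Region of Marshcliff, 1 January – 5 August 2006: 217 days → €315,000 × 1.45% × 217/365 = €2,715.4726
The Parish of Sandwood, 6 August – 31 December 2006: 148 days → €315,000 × 4% × 148/365 = €5,109.0411
Total = €7,824.5137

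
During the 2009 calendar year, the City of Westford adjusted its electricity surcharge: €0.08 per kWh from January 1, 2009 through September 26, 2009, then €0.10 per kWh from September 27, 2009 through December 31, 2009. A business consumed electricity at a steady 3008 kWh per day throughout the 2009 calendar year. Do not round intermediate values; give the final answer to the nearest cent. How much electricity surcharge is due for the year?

January 1 – September 26, 2009: 269 days × 3008 kWh/day = 809,152 kWh at €0.08/kWh → €64732.16
September 27 – December 31, 2009: 96 days × 3008 kWh/day = 288,768 kWh at €0.10/kWh → €28876.80

€93608.96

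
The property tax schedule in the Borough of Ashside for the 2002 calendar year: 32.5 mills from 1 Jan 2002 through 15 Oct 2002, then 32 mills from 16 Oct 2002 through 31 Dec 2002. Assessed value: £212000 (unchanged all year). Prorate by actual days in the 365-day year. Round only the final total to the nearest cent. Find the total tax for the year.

1 Jan – 15 Oct 2002: 288 days at 32.5 mills → £212000 × 3.25% × 288/365 = £5436.4932
16 Oct – 31 Dec 2002: 77 days at 32 mills → £212000 × 3.2% × 77/365 = £1431.1452
Total = £6867.6384

£6867.64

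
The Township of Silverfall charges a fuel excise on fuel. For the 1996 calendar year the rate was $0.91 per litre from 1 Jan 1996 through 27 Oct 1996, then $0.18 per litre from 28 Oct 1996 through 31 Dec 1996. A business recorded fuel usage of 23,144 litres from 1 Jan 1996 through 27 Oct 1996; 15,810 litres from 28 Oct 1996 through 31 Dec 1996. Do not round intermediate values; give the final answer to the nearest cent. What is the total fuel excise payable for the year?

1 Jan – 27 Oct 1996: 23,144 litres at $0.91/litre → $21,061.04
28 Oct – 31 Dec 1996: 15,810 litres at $0.18/litre → $2,845.80

$23,906.84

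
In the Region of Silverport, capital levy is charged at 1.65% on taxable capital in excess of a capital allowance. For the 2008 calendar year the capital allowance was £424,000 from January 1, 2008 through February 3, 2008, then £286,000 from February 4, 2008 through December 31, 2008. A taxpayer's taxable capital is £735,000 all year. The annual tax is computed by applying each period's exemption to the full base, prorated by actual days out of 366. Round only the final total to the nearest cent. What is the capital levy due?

£7,196.98

January 1 – February 3, 2008: 34 days, exemption £424,000 → (£735,000 − £424,000) × 1.65% × 34/366 = £476.6967
February 4 – December 31, 2008: 332 days, exemption £286,000 → (£735,000 − £286,000) × 1.65% × 332/366 = £6,720.2787
Total = £7,196.9754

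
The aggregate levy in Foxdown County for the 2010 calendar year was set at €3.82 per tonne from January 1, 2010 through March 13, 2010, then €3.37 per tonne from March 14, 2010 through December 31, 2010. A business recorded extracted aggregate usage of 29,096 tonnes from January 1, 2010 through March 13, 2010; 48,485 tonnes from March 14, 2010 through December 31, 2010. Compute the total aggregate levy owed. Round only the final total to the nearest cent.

€274,541.17

January 1 – March 13, 2010: 29,096 tonnes at €3.82/tonne → €111,146.72
March 14 – December 31, 2010: 48,485 tonnes at €3.37/tonne → €163,394.45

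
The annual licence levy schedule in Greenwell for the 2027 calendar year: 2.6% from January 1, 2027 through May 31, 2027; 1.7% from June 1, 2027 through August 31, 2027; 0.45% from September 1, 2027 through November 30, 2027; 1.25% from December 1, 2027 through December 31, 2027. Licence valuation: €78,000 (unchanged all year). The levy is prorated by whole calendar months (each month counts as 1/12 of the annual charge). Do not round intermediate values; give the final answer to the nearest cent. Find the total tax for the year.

January 1 – May 31, 2027: 5 months at 2.6% → €78,000 × 2.6% × 5/12 = €845.0000
June 1 – August 31, 2027: 3 months at 1.7% → €78,000 × 1.7% × 3/12 = €331.5000
September 1 – November 30, 2027: 3 months at 0.45% → €78,000 × 0.45% × 3/12 = €87.7500
December 1 – December 31, 2027: 1 month at 1.25% → €78,000 × 1.25% × 1/12 = €81.2500
Total = €1,345.5000

€1,345.50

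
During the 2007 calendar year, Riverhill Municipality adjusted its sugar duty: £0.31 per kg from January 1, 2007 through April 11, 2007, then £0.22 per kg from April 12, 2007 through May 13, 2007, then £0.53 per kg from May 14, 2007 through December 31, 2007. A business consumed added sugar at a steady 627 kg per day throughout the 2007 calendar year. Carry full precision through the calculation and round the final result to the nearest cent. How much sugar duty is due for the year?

January 1 – April 11, 2007: 101 days × 627 kg/day = 63,327 kg at £0.31/kg → £19,631.37
April 12 – May 13, 2007: 32 days × 627 kg/day = 20,064 kg at £0.22/kg → £4,414.08
May 14 – December 31, 2007: 232 days × 627 kg/day = 145,464 kg at £0.53/kg → £77,095.92

£101,141.37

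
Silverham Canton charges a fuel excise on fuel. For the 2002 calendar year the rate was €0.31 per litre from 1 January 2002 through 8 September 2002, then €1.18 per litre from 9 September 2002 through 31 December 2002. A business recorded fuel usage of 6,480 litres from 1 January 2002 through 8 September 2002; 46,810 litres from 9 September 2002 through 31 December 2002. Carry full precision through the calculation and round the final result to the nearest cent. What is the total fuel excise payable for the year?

1 January – 8 September 2002: 6,480 litres at €0.31/litre → €2,008.80
9 September – 31 December 2002: 46,810 litres at €1.18/litre → €55,235.80

€57,244.60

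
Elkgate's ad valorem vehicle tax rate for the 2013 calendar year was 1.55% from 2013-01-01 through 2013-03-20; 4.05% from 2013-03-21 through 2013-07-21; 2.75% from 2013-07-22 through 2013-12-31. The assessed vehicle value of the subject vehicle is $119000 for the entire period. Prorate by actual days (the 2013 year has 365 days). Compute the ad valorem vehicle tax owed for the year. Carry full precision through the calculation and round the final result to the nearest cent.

$3484.74

2013-01-01 to 2013-03-20: 79 days at 1.55% → $119000 × 1.55% × 79/365 = $399.2205
2013-03-21 to 2013-07-21: 123 days at 4.05% → $119000 × 4.05% × 123/365 = $1624.1055
2013-07-22 to 2013-12-31: 163 days at 2.75% → $119000 × 2.75% × 163/365 = $1461.4178
Total = $3484.7438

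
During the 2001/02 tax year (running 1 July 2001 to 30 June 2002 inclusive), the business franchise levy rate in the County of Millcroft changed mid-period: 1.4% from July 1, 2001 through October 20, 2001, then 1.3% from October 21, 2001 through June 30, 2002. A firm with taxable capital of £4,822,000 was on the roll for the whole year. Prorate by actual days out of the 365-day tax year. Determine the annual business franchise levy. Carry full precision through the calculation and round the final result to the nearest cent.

July 1 – October 20, 2001: 112 days at 1.4% → £4,822,000 × 1.4% × 112/365 = £20,714.7836
October 21, 2001 – June 30, 2002: 253 days at 1.3% → £4,822,000 × 1.3% × 253/365 = £43,450.8438
Total = £64,165.6274

£64,165.63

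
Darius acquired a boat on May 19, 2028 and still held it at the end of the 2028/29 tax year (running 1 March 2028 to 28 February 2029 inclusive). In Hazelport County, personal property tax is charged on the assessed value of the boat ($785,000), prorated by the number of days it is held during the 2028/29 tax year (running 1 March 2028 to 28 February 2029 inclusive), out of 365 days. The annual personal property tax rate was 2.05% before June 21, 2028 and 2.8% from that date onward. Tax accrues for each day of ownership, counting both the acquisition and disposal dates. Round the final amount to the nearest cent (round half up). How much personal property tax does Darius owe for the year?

May 19 – June 20, 2028: 33 days at 2.05% → $785,000 × 2.05% × 33/365 = $1,454.9384
June 21, 2028 – February 28, 2029: 253 days at 2.8% → $785,000 × 2.8% × 253/365 = $15,235.4521
Total = $16,690.3904

$16,690.39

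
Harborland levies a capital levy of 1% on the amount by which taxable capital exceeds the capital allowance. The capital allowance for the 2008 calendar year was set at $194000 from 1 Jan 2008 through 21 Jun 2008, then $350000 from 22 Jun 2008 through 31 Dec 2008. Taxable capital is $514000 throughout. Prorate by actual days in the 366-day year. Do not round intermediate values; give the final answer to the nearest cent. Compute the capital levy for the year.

$2377.38

1 Jan – 21 Jun 2008: 173 days, exemption $194000 → ($514000 − $194000) × 1% × 173/366 = $1512.5683
22 Jun – 31 Dec 2008: 193 days, exemption $350000 → ($514000 − $350000) × 1% × 193/366 = $864.8087
Total = $2377.3770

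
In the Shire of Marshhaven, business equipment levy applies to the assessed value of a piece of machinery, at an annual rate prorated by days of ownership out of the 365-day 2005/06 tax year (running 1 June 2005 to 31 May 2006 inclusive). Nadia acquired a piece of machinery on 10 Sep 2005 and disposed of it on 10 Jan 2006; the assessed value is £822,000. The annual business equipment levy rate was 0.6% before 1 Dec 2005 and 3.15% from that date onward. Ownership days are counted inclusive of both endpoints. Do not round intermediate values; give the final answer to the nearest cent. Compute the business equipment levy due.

10 Sep – 30 Nov 2005: 82 days at 0.6% → £822,000 × 0.6% × 82/365 = £1,108.0110
1 Dec 2005 – 10 Jan 2006: 41 days at 3.15% → £822,000 × 3.15% × 41/365 = £2,908.5288
Total = £4,016.5397

£4,016.54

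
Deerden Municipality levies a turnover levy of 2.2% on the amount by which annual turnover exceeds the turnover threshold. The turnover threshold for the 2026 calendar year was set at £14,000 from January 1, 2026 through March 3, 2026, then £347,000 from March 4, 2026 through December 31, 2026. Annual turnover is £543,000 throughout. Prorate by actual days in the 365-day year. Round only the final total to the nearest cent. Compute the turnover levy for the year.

£5,556.42

January 1 – March 3, 2026: 62 days, exemption £14,000 → (£543,000 − £14,000) × 2.2% × 62/365 = £1,976.8658
March 4 – December 31, 2026: 303 days, exemption £347,000 → (£543,000 − £347,000) × 2.2% × 303/365 = £3,579.5507
Total = £5,556.4164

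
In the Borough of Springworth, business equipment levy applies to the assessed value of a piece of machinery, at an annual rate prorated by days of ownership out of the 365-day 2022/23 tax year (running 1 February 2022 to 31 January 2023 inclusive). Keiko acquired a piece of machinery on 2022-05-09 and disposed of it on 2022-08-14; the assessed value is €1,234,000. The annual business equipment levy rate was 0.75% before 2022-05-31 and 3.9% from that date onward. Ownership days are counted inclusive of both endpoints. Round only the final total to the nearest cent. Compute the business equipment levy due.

€10,578.59

2022-05-09 to 2022-05-30: 22 days at 0.75% → €1,234,000 × 0.75% × 22/365 = €557.8356
2022-05-31 to 2022-08-14: 76 days at 3.9% → €1,234,000 × 3.9% × 76/365 = €10,020.7562
Total = €10,578.5918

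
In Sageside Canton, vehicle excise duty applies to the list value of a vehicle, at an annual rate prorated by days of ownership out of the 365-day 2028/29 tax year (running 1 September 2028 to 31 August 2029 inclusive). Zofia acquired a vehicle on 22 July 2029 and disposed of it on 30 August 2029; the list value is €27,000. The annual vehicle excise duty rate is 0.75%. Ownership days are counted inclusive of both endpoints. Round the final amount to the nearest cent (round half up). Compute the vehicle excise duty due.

Days held (22 July – 30 August 2029): 40 out of 365
Tax = €27,000 × 0.75% × 40/365 = €22.1918

€22.19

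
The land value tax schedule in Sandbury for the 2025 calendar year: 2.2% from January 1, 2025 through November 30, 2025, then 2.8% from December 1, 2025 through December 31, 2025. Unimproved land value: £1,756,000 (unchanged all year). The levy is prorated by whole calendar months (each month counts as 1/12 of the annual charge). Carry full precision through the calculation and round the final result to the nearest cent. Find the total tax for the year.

January 1 – November 30, 2025: 11 months at 2.2% → £1,756,000 × 2.2% × 11/12 = £35,412.6667
December 1 – December 31, 2025: 1 month at 2.8% → £1,756,000 × 2.8% × 1/12 = £4,097.3333
Total = £39,510.0000

£39,510.00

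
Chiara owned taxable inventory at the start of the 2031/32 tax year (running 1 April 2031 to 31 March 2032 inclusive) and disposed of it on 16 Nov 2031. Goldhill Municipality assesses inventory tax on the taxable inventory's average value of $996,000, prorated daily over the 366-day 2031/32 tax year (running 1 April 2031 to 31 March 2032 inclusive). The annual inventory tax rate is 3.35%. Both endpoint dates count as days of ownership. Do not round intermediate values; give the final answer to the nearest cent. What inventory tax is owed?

$20,967.70

Days held (1 Apr – 16 Nov 2031): 230 out of 366
Tax = $996,000 × 3.35% × 230/366 = $20,967.7049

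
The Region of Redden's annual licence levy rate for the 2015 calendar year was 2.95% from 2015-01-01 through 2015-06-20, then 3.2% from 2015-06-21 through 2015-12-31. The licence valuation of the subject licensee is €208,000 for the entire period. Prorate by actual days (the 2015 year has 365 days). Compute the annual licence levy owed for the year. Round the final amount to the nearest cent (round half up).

2015-01-01 to 2015-06-20: 171 days at 2.95% → €208,000 × 2.95% × 171/365 = €2,874.6740
2015-06-21 to 2015-12-31: 194 days at 3.2% → €208,000 × 3.2% × 194/365 = €3,537.7096
Total = €6,412.3836

€6,412.38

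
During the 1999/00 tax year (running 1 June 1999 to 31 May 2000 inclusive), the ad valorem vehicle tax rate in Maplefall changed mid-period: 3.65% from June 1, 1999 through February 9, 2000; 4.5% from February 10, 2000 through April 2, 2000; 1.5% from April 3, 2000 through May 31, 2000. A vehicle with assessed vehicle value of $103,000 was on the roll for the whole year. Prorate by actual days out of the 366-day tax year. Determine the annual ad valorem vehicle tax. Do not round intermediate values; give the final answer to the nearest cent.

$3,529.30

June 1, 1999 – February 9, 2000: 254 days at 3.65% → $103,000 × 3.65% × 254/366 = $2,609.0519
February 10 – April 2, 2000: 53 days at 4.5% → $103,000 × 4.5% × 53/366 = $671.1885
April 3 – May 31, 2000: 59 days at 1.5% → $103,000 × 1.5% × 59/366 = $249.0574
Total = $3,529.2978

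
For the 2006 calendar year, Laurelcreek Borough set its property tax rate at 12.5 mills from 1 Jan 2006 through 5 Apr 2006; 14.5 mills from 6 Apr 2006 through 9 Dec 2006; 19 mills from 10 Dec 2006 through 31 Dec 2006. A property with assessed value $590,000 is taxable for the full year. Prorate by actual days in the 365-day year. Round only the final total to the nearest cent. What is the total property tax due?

$8,407.90

1 Jan – 5 Apr 2006: 95 days at 12.5 mills → $590,000 × 1.25% × 95/365 = $1,919.5205
6 Apr – 9 Dec 2006: 248 days at 14.5 mills → $590,000 × 1.45% × 248/365 = $5,812.7123
10 Dec – 31 Dec 2006: 22 days at 19 mills → $590,000 × 1.9% × 22/365 = $675.6712
Total = $8,407.9041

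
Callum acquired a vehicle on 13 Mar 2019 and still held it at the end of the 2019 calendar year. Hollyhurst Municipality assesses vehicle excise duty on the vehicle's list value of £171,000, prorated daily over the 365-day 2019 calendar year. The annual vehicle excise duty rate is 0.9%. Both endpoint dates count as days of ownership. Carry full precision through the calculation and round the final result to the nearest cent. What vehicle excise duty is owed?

Days held (13 Mar – 31 Dec 2019): 294 out of 365
Tax = £171,000 × 0.9% × 294/365 = £1,239.6329

£1,239.63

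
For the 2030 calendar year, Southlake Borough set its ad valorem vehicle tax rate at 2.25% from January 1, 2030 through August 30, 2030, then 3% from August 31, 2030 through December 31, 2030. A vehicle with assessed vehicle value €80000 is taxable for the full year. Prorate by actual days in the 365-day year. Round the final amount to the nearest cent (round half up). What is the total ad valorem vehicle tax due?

€2002.19

January 1 – August 30, 2030: 242 days at 2.25% → €80000 × 2.25% × 242/365 = €1193.4247
August 31 – December 31, 2030: 123 days at 3% → €80000 × 3% × 123/365 = €808.7671
Total = €2002.1918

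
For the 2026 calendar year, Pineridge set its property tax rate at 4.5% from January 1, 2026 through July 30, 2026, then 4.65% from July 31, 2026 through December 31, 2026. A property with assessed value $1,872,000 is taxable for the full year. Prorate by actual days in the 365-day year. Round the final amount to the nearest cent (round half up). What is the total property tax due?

January 1 – July 30, 2026: 211 days at 4.5% → $1,872,000 × 4.5% × 211/365 = $48,697.6438
July 31 – December 31, 2026: 154 days at 4.65% → $1,872,000 × 4.65% × 154/365 = $36,727.1014
Total = $85,424.7452

$85,424.75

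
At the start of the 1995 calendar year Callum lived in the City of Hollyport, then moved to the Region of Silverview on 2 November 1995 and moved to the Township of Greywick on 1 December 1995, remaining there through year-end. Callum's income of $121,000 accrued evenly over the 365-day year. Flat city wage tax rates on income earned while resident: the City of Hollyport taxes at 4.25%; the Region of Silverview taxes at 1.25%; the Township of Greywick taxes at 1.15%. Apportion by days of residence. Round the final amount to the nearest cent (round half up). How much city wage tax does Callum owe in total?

$4,535.51

The City of Hollyport, 1 January – 1 November 1995: 305 days → $121,000 × 4.25% × 305/365 = $4,297.1575
The Region of Silverview, 2 November – 30 November 1995: 29 days → $121,000 × 1.25% × 29/365 = $120.1712
The Township of Greywick, 1 December – 31 December 1995: 31 days → $121,000 × 1.15% × 31/365 = $118.1822
Total = $4,535.5110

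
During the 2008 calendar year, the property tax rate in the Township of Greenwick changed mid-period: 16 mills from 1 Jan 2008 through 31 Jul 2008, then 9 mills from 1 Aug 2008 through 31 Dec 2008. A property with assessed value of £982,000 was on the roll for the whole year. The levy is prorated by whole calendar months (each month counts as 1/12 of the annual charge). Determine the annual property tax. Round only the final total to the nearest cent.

£12,847.83

1 Jan – 31 Jul 2008: 7 months at 16 mills → £982,000 × 1.6% × 7/12 = £9,165.3333
1 Aug – 31 Dec 2008: 5 months at 9 mills → £982,000 × 0.9% × 5/12 = £3,682.5000
Total = £12,847.8333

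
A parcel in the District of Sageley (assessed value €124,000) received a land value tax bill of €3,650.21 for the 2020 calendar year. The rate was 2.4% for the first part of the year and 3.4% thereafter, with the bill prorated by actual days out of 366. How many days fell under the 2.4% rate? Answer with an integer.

167 days

Let d = days at the first rate; then 366 − d days at the second rate.
€124,000 × [2.4%·d + 3.4%·(366−d)] / 366 = €3,650.21
Solving gives d = 167, so the new rate took effect on 16 June 2020.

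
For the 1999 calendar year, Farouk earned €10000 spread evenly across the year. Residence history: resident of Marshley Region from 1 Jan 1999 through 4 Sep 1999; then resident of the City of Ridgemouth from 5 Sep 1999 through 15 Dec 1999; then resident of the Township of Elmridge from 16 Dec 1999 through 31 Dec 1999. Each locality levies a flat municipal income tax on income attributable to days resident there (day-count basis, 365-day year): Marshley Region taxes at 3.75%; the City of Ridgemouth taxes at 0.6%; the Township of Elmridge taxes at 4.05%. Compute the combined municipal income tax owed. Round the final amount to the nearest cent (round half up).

€288.29

Marshley Region, 1 Jan – 4 Sep 1999: 247 days → €10000 × 3.75% × 247/365 = €253.7671
The City of Ridgemouth, 5 Sep – 15 Dec 1999: 102 days → €10000 × 0.6% × 102/365 = €16.7671
The Township of Elmridge, 16 Dec – 31 Dec 1999: 16 days → €10000 × 4.05% × 16/365 = €17.7534
Total = €288.2877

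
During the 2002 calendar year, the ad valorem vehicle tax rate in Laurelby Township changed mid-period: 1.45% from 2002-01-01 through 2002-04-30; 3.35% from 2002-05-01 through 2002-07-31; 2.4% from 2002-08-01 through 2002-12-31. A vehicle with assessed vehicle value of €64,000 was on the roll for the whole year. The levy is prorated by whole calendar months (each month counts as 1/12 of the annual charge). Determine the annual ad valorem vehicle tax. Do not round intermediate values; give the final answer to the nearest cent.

2002-01-01 to 2002-04-30: 4 months at 1.45% → €64,000 × 1.45% × 4/12 = €309.3333
2002-05-01 to 2002-07-31: 3 months at 3.35% → €64,000 × 3.35% × 3/12 = €536.0000
2002-08-01 to 2002-12-31: 5 months at 2.4% → €64,000 × 2.4% × 5/12 = €640.0000
Total = €1,485.3333

€1,485.33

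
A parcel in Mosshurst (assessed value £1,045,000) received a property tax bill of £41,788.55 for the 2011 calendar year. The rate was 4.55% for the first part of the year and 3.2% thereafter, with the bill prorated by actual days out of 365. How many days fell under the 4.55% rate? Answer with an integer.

Let d = days at the first rate; then 365 − d days at the second rate.
£1,045,000 × [4.55%·d + 3.2%·(365−d)] / 365 = £41,788.55
Solving gives d = 216, so the new rate took effect on 5 August 2011.

216 days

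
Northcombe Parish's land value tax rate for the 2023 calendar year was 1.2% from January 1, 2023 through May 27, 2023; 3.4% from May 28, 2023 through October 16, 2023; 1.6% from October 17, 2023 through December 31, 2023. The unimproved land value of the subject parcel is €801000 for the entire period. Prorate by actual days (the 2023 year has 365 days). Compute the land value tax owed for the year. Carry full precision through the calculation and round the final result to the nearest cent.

January 1 – May 27, 2023: 147 days at 1.2% → €801000 × 1.2% × 147/365 = €3871.1342
May 28 – October 16, 2023: 142 days at 3.4% → €801000 × 3.4% × 142/365 = €10595.1452
October 17 – December 31, 2023: 76 days at 1.6% → €801000 × 1.6% × 76/365 = €2668.5370
Total = €17134.8164

€17134.82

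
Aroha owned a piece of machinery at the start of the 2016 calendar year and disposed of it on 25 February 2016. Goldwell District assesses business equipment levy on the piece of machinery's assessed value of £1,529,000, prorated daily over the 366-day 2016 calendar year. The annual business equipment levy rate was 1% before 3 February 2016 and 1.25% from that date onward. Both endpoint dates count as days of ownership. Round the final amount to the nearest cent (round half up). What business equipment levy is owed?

1 January – 2 February 2016: 33 days at 1% → £1,529,000 × 1% × 33/366 = £1,378.6066
3 February – 25 February 2016: 23 days at 1.25% → £1,529,000 × 1.25% × 23/366 = £1,201.0587
Total = £2,579.6653

£2,579.67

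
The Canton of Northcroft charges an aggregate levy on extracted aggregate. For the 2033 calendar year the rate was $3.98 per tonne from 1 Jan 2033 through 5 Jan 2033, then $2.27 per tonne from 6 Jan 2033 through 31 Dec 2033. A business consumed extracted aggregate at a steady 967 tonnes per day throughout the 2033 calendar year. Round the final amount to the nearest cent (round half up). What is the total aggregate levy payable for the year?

$809,475.70

1 Jan – 5 Jan 2033: 5 days × 967 tonnes/day = 4,835 tonnes at $3.98/tonne → $19,243.30
6 Jan – 31 Dec 2033: 360 days × 967 tonnes/day = 348,120 tonnes at $2.27/tonne → $790,232.40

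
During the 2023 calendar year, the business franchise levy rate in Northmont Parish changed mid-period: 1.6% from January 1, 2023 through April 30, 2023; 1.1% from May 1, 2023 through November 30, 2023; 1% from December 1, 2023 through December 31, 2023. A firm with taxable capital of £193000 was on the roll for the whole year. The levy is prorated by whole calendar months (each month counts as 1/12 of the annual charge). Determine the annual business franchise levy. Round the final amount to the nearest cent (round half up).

January 1 – April 30, 2023: 4 months at 1.6% → £193000 × 1.6% × 4/12 = £1029.3333
May 1 – November 30, 2023: 7 months at 1.1% → £193000 × 1.1% × 7/12 = £1238.4167
December 1 – December 31, 2023: 1 month at 1% → £193000 × 1% × 1/12 = £160.8333
Total = £2428.5833

£2428.58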